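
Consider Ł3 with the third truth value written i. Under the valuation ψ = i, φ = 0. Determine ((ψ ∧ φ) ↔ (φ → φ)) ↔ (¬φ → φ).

1

ψ ∧ φ = i ∧ 0 = 0
φ → φ = 0 → 0 = 1
(ψ ∧ φ) ↔ (φ → φ) = 0 ↔ 1 = 0
¬φ = ¬0 = 1
¬φ → φ = 1 → 0 = 0
((ψ ∧ φ) ↔ (φ → φ)) ↔ (¬φ → φ) = 0 ↔ 0 = 1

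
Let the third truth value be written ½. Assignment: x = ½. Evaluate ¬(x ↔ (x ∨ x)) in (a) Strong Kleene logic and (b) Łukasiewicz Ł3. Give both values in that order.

In Strong Kleene logic: x ∨ x = ½ ∨ ½ = ½
x ↔ (x ∨ x) = ½ ↔ ½ = ½
¬(x ↔ (x ∨ x)) = ¬½ = ½
In Łukasiewicz Ł3: x ∨ x = ½ ∨ ½ = ½
x ↔ (x ∨ x) = ½ ↔ ½ = 1  [1 − |½−½|]
¬(x ↔ (x ∨ x)) = ¬1 = 0
They differ because Strong Kleene logic and Łukasiewicz Ł3 treat ½ differently under implication.

½; 0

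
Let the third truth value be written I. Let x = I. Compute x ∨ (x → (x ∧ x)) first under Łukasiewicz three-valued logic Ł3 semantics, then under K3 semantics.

true; I

In Łukasiewicz three-valued logic Ł3: x ∧ x = I ∧ I = I
x → (x ∧ x) = I → I = true  [min(1, 1−½+½)]
x ∨ (x → (x ∧ x)) = I ∨ true = true
In K3: x ∧ x = I ∧ I = I
x → (x ∧ x) = I → I = I  [¬I ∨ I]
x ∨ (x → (x ∧ x)) = I ∨ I = I
They differ because Łukasiewicz three-valued logic Ł3 and K3 treat I differently under implication.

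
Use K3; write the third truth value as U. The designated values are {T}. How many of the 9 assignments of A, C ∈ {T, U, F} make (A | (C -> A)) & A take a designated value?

Designated under: (A=T, C=T); (A=T, C=U); (A=T, C=F).

3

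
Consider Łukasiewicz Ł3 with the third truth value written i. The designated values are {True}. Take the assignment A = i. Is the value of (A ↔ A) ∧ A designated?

No

A ↔ A = i ↔ i = True  [1 − |½−½|]
(A ↔ A) ∧ A = True ∧ i = i
i ∉ {True}.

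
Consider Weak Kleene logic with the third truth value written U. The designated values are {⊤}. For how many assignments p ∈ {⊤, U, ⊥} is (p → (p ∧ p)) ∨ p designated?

p=⊤: ⊤ ✓
p=U: U ·
p=⊥: ⊤ ✓

2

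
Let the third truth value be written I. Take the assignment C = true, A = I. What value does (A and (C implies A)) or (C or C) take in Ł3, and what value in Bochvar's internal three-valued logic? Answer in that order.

In Ł3: C implies A = true implies I = I
A and (C implies A) = I and I = I
C or C = true or true = true
(A and (C implies A)) or (C or C) = I or true = true
In Bochvar's internal three-valued logic: C implies A = true implies I = I  [any arg is the third value ⇒ result is the third value]
A and (C implies A) = I and I = I
C or C = true or true = true
(A and (C implies A)) or (C or C) = I or true = I
They differ because Ł3 and Bochvar's internal three-valued logic treat I differently under the binary connectives.

true; I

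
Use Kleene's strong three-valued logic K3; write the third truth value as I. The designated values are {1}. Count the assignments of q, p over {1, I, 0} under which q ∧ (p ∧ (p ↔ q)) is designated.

Designated under: (q=1, p=1).

1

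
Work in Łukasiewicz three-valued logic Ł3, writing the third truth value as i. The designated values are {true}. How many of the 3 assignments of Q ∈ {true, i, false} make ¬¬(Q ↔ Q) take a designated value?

3

Q=true: true ✓
Q=i: true ✓
Q=false: true ✓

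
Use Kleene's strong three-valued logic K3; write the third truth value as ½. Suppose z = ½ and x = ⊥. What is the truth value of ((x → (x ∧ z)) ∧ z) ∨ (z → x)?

½

x ∧ z = ⊥ ∧ ½ = ⊥
x → (x ∧ z) = ⊥ → ⊥ = ⊤
(x → (x ∧ z)) ∧ z = ⊤ ∧ ½ = ½
z → x = ½ → ⊥ = ½  [¬½ ∨ ⊥]
((x → (x ∧ z)) ∧ z) ∨ (z → x) = ½ ∨ ½ = ½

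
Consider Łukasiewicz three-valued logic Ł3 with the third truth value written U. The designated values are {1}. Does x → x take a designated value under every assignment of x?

Yes

Every assignment of x over {1, U, 0} gives a value in {1}.
In particular, with x=U: x → x = 1.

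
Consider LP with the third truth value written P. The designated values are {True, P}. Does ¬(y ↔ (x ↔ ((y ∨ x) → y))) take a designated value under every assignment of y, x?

Countermodel: y=True, x=True gives False, which is not designated.

No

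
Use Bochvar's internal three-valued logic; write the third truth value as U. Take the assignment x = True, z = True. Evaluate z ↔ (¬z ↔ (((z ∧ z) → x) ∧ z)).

¬z = ¬True = False
z ∧ z = True ∧ True = True
(z ∧ z) → x = True → True = True
((z ∧ z) → x) ∧ z = True ∧ True = True
¬z ↔ (((z ∧ z) → x) ∧ z) = False ↔ True = False
z ↔ (¬z ↔ (((z ∧ z) → x) ∧ z)) = True ↔ False = False

False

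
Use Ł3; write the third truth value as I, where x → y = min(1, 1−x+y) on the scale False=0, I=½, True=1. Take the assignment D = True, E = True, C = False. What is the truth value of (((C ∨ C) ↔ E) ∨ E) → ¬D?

C ∨ C = False ∨ False = False
(C ∨ C) ↔ E = False ↔ True = False
((C ∨ C) ↔ E) ∨ E = False ∨ True = True
¬D = ¬True = False
(((C ∨ C) ↔ E) ∨ E) → ¬D = True → False = False

False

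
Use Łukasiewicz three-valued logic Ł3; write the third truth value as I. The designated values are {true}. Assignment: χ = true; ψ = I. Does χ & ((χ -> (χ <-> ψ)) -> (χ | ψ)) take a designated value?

Yes

χ <-> ψ = true <-> I = I  [1 − |1−½|]
χ -> (χ <-> ψ) = true -> I = I
χ | ψ = true | I = true
(χ -> (χ <-> ψ)) -> (χ | ψ) = I -> true = true
χ & ((χ -> (χ <-> ψ)) -> (χ | ψ)) = true & true = true
true ∈ {true}.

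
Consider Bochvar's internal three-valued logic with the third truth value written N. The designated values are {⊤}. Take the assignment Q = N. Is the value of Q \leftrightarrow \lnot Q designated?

\lnot Q = \lnot N = N
Q \leftrightarrow \lnot Q = N \leftrightarrow N = N
N ∉ {⊤}.

No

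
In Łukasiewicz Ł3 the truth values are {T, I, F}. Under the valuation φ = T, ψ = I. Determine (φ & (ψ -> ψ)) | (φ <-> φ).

T

ψ -> ψ = I -> I = T
φ & (ψ -> ψ) = T & T = T
φ <-> φ = T <-> T = T
(φ & (ψ -> ψ)) | (φ <-> φ) = T | T = T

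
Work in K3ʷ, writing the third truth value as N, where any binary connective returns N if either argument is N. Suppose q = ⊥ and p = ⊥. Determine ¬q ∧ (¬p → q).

⊥

¬q = ¬⊥ = ⊤
¬p = ¬⊥ = ⊤
¬p → q = ⊤ → ⊥ = ⊥
¬q ∧ (¬p → q) = ⊤ ∧ ⊥ = ⊥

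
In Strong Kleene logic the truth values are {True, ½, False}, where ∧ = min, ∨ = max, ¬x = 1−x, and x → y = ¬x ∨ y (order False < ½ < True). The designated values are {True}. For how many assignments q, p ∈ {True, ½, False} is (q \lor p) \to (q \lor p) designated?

6

Of the 9 assignments, 6 give a value in {True}.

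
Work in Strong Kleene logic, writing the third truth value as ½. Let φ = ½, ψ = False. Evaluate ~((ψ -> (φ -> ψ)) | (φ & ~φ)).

False

φ -> ψ = ½ -> False = ½  [~½ | False]
ψ -> (φ -> ψ) = False -> ½ = True
~φ = ~½ = ½
φ & ~φ = ½ & ½ = ½
(ψ -> (φ -> ψ)) | (φ & ~φ) = True | ½ = True
~((ψ -> (φ -> ψ)) | (φ & ~φ)) = ~True = False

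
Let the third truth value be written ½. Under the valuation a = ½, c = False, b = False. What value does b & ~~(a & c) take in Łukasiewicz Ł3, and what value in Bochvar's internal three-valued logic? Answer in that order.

False; ½

In Łukasiewicz Ł3: a & c = ½ & False = False
~(a & c) = ~False = True
~~(a & c) = ~True = False
b & ~~(a & c) = False & False = False
In Bochvar's internal three-valued logic: a & c = ½ & False = ½
~(a & c) = ~½ = ½
~~(a & c) = ~½ = ½
b & ~~(a & c) = False & ½ = ½
They differ because Łukasiewicz Ł3 and Bochvar's internal three-valued logic treat ½ differently under the binary connectives.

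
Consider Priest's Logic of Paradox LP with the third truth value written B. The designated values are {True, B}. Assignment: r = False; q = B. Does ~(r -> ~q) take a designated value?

~q = ~B = B
r -> ~q = False -> B = True  [~False | B]
~(r -> ~q) = ~True = False
False ∉ {True, B}.

No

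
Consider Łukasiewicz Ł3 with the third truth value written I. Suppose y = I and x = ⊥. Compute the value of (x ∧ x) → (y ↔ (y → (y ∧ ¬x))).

x ∧ x = ⊥ ∧ ⊥ = ⊥
¬x = ¬⊥ = ⊤
y ∧ ¬x = I ∧ ⊤ = I
y → (y ∧ ¬x) = I → I = ⊤  [min(1, 1−½+½)]
y ↔ (y → (y ∧ ¬x)) = I ↔ ⊤ = I
(x ∧ x) → (y ↔ (y → (y ∧ ¬x))) = ⊥ → I = ⊤

⊤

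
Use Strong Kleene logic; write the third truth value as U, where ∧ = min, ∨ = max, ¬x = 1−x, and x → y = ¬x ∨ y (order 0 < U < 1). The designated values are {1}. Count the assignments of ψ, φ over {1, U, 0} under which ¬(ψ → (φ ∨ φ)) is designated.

1

Designated under: (ψ=1, φ=0).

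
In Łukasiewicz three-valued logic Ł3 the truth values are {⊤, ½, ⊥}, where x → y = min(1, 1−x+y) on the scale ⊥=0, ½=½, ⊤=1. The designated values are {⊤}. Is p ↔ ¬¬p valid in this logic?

Every assignment of p over {⊤, ½, ⊥} gives a value in {⊤}.
In particular, with p=½: p ↔ ¬¬p = ⊤.

Yes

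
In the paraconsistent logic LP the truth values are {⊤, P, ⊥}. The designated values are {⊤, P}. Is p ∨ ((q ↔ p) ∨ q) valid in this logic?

Yes

Every assignment of p, q over {⊤, P, ⊥} gives a value in {⊤, P}.
In particular, with p=P, q=P: p ∨ ((q ↔ p) ∨ q) = P.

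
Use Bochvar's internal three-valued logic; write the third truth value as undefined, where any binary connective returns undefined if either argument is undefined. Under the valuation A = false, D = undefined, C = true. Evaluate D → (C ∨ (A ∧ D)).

A ∧ D = false ∧ undefined = undefined
C ∨ (A ∧ D) = true ∨ undefined = undefined
D → (C ∨ (A ∧ D)) = undefined → undefined = undefined  [any arg is the third value ⇒ result is the third value]

undefined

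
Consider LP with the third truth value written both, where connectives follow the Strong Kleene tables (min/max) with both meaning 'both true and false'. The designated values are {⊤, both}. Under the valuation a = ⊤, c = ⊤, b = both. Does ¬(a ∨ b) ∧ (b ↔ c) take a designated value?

No

a ∨ b = ⊤ ∨ both = ⊤
¬(a ∨ b) = ¬⊤ = ⊥
b ↔ c = both ↔ ⊤ = both
¬(a ∨ b) ∧ (b ↔ c) = ⊥ ∧ both = ⊥
⊥ ∉ {⊤, both}.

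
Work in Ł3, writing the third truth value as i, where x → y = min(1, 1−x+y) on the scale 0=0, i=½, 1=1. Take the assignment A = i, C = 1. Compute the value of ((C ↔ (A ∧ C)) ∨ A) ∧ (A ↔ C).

A ∧ C = i ∧ 1 = i
C ↔ (A ∧ C) = 1 ↔ i = i  [1 − |1−½|]
(C ↔ (A ∧ C)) ∨ A = i ∨ i = i
A ↔ C = i ↔ 1 = i
((C ↔ (A ∧ C)) ∨ A) ∧ (A ↔ C) = i ∧ i = i

i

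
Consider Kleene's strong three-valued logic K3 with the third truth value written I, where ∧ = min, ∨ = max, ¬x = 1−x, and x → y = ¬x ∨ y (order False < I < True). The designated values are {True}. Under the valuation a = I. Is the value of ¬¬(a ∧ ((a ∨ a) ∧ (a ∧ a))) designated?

a ∨ a = I ∨ I = I
a ∧ a = I ∧ I = I
(a ∨ a) ∧ (a ∧ a) = I ∧ I = I
a ∧ ((a ∨ a) ∧ (a ∧ a)) = I ∧ I = I
¬(a ∧ ((a ∨ a) ∧ (a ∧ a))) = ¬I = I
¬¬(a ∧ ((a ∨ a) ∧ (a ∧ a))) = ¬I = I
I ∉ {True}.

No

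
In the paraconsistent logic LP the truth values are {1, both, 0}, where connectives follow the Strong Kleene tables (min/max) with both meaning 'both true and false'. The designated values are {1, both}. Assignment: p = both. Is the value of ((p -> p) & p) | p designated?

p -> p = both -> both = both
(p -> p) & p = both & both = both
((p -> p) & p) | p = both | both = both
both ∈ {1, both}.

Yes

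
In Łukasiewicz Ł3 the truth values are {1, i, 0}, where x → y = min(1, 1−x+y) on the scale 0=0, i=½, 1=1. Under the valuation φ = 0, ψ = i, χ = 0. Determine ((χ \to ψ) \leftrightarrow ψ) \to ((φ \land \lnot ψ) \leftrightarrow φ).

1

χ \to ψ = 0 \to i = 1  [min(1, 1−0+½)]
(χ \to ψ) \leftrightarrow ψ = 1 \leftrightarrow i = i
\lnot ψ = \lnot i = i
φ \land \lnot ψ = 0 \land i = 0
(φ \land \lnot ψ) \leftrightarrow φ = 0 \leftrightarrow 0 = 1
((χ \to ψ) \leftrightarrow ψ) \to ((φ \land \lnot ψ) \leftrightarrow φ) = i \to 1 = 1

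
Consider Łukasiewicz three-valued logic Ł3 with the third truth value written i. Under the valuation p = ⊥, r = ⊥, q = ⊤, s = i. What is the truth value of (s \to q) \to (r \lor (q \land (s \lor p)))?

i

s \to q = i \to ⊤ = ⊤
s \lor p = i \lor ⊥ = i
q \land (s \lor p) = ⊤ \land i = i
r \lor (q \land (s \lor p)) = ⊥ \lor i = i
(s \to q) \to (r \lor (q \land (s \lor p))) = ⊤ \to i = i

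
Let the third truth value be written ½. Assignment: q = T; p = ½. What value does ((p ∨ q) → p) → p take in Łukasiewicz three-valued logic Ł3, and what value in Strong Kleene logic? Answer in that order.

In Łukasiewicz three-valued logic Ł3: p ∨ q = ½ ∨ T = T
(p ∨ q) → p = T → ½ = ½
((p ∨ q) → p) → p = ½ → ½ = T
In Strong Kleene logic: p ∨ q = ½ ∨ T = T
(p ∨ q) → p = T → ½ = ½
((p ∨ q) → p) → p = ½ → ½ = ½
They differ because Łukasiewicz three-valued logic Ł3 and Strong Kleene logic treat ½ differently under implication.

T; ½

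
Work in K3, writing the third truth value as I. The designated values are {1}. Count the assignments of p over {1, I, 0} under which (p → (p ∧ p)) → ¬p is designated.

p=1: 0 ·
p=I: I ·
p=0: 1 ✓

1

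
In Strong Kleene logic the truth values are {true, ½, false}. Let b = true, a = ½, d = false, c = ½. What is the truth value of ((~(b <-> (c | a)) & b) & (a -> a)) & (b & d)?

c | a = ½ | ½ = ½
b <-> (c | a) = true <-> ½ = ½
~(b <-> (c | a)) = ~½ = ½
~(b <-> (c | a)) & b = ½ & true = ½
a -> a = ½ -> ½ = ½  [~½ | ½]
(~(b <-> (c | a)) & b) & (a -> a) = ½ & ½ = ½
b & d = true & false = false
((~(b <-> (c | a)) & b) & (a -> a)) & (b & d) = ½ & false = false

false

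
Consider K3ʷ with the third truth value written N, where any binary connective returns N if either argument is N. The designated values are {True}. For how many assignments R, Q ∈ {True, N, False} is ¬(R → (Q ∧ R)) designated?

Designated under: (R=True, Q=False).

1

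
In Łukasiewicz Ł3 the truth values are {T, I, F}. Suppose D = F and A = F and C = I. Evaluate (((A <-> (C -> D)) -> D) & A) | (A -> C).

C -> D = I -> F = I
A <-> (C -> D) = F <-> I = I
(A <-> (C -> D)) -> D = I -> F = I
((A <-> (C -> D)) -> D) & A = I & F = F
A -> C = F -> I = T
(((A <-> (C -> D)) -> D) & A) | (A -> C) = F | T = T

T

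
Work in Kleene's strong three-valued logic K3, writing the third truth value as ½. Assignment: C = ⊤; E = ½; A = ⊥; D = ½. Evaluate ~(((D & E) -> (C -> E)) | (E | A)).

½

D & E = ½ & ½ = ½
C -> E = ⊤ -> ½ = ½  [~⊤ | ½]
(D & E) -> (C -> E) = ½ -> ½ = ½
E | A = ½ | ⊥ = ½
((D & E) -> (C -> E)) | (E | A) = ½ | ½ = ½
~(((D & E) -> (C -> E)) | (E | A)) = ~½ = ½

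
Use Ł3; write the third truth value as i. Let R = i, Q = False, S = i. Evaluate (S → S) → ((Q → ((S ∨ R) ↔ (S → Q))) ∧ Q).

S → S = i → i = True
S ∨ R = i ∨ i = i
S → Q = i → False = i
(S ∨ R) ↔ (S → Q) = i ↔ i = True
Q → ((S ∨ R) ↔ (S → Q)) = False → True = True
(Q → ((S ∨ R) ↔ (S → Q))) ∧ Q = True ∧ False = False
(S → S) → ((Q → ((S ∨ R) ↔ (S → Q))) ∧ Q) = True → False = False

False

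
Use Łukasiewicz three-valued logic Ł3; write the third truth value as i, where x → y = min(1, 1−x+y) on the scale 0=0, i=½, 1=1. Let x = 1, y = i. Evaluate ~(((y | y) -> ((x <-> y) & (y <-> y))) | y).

y | y = i | i = i
x <-> y = 1 <-> i = i
y <-> y = i <-> i = 1
(x <-> y) & (y <-> y) = i & 1 = i
(y | y) -> ((x <-> y) & (y <-> y)) = i -> i = 1
((y | y) -> ((x <-> y) & (y <-> y))) | y = 1 | i = 1
~(((y | y) -> ((x <-> y) & (y <-> y))) | y) = ~1 = 0

0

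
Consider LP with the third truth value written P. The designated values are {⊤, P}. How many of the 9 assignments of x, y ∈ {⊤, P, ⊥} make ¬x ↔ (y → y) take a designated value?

7

Of the 9 assignments, 7 give a value in {⊤, P}.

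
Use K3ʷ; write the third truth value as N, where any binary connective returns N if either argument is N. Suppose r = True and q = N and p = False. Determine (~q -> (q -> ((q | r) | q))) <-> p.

~q = ~N = N
q | r = N | True = N
(q | r) | q = N | N = N
q -> ((q | r) | q) = N -> N = N  [any arg is the third value ⇒ result is the third value]
~q -> (q -> ((q | r) | q)) = N -> N = N
(~q -> (q -> ((q | r) | q))) <-> p = N <-> False = N

N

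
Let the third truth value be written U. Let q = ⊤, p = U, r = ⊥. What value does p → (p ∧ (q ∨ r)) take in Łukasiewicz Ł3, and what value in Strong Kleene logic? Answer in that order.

⊤; U

In Łukasiewicz Ł3: q ∨ r = ⊤ ∨ ⊥ = ⊤
p ∧ (q ∨ r) = U ∧ ⊤ = U
p → (p ∧ (q ∨ r)) = U → U = ⊤  [min(1, 1−½+½)]
In Strong Kleene logic: q ∨ r = ⊤ ∨ ⊥ = ⊤
p ∧ (q ∨ r) = U ∧ ⊤ = U
p → (p ∧ (q ∨ r)) = U → U = U  [¬U ∨ U]
They differ because Łukasiewicz Ł3 and Strong Kleene logic treat U differently under implication.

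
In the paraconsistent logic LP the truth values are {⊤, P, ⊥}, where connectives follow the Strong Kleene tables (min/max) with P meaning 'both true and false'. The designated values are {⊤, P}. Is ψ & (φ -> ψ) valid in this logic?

Countermodel: ψ=⊥, φ=⊤ gives ⊥, which is not designated.

No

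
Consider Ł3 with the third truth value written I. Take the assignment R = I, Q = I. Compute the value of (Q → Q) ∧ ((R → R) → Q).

Q → Q = I → I = true  [min(1, 1−½+½)]
R → R = I → I = true
(R → R) → Q = true → I = I
(Q → Q) ∧ ((R → R) → Q) = true ∧ I = I

I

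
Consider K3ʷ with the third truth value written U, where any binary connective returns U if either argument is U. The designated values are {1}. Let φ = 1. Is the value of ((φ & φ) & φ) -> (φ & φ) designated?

φ & φ = 1 & 1 = 1
(φ & φ) & φ = 1 & 1 = 1
φ & φ = 1 & 1 = 1
((φ & φ) & φ) -> (φ & φ) = 1 -> 1 = 1
1 ∈ {1}.

Yes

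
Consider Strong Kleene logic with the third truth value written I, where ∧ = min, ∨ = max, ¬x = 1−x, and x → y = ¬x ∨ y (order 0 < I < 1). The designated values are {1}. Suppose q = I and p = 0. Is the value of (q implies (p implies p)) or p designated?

p implies p = 0 implies 0 = 1
q implies (p implies p) = I implies 1 = 1  [not I or 1]
(q implies (p implies p)) or p = 1 or 0 = 1
1 ∈ {1}.

Yes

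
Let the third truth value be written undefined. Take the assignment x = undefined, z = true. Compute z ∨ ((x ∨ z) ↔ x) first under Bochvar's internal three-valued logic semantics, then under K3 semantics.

undefined; true

In Bochvar's internal three-valued logic: x ∨ z = undefined ∨ true = undefined
(x ∨ z) ↔ x = undefined ↔ undefined = undefined
z ∨ ((x ∨ z) ↔ x) = true ∨ undefined = undefined
In K3: x ∨ z = undefined ∨ true = true
(x ∨ z) ↔ x = true ↔ undefined = undefined
z ∨ ((x ∨ z) ↔ x) = true ∨ undefined = true
They differ because Bochvar's internal three-valued logic and K3 treat undefined differently under the binary connectives.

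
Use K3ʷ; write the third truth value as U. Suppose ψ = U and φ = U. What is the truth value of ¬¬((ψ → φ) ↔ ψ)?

ψ → φ = U → U = U  [any arg is the third value ⇒ result is the third value]
(ψ → φ) ↔ ψ = U ↔ U = U
¬((ψ → φ) ↔ ψ) = ¬U = U
¬¬((ψ → φ) ↔ ψ) = ¬U = U

U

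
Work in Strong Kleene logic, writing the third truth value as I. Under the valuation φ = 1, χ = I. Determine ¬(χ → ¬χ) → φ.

¬χ = ¬I = I
χ → ¬χ = I → I = I  [¬I ∨ I]
¬(χ → ¬χ) = ¬I = I
¬(χ → ¬χ) → φ = I → 1 = 1

1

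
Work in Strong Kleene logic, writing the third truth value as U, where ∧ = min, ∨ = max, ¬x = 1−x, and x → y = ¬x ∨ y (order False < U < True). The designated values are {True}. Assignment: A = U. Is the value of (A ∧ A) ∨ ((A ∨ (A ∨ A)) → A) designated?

A ∧ A = U ∧ U = U
A ∨ A = U ∨ U = U
A ∨ (A ∨ A) = U ∨ U = U
(A ∨ (A ∨ A)) → A = U → U = U  [¬U ∨ U]
(A ∧ A) ∨ ((A ∨ (A ∨ A)) → A) = U ∨ U = U
U ∉ {True}.

No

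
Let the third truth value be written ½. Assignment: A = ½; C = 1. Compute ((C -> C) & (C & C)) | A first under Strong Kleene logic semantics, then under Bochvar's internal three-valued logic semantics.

In Strong Kleene logic: C -> C = 1 -> 1 = 1
C & C = 1 & 1 = 1
(C -> C) & (C & C) = 1 & 1 = 1
((C -> C) & (C & C)) | A = 1 | ½ = 1
In Bochvar's internal three-valued logic: C -> C = 1 -> 1 = 1
C & C = 1 & 1 = 1
(C -> C) & (C & C) = 1 & 1 = 1
((C -> C) & (C & C)) | A = 1 | ½ = ½
They differ because Strong Kleene logic and Bochvar's internal three-valued logic treat ½ differently under the binary connectives.

1; ½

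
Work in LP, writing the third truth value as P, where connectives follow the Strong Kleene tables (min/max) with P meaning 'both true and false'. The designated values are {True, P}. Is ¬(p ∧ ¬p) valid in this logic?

Yes

Every assignment of p over {True, P, False} gives a value in {True, P}.
In particular, with p=P: ¬(p ∧ ¬p) = P.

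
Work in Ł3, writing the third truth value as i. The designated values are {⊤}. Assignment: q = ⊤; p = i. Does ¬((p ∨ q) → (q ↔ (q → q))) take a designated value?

No

p ∨ q = i ∨ ⊤ = ⊤
q → q = ⊤ → ⊤ = ⊤
q ↔ (q → q) = ⊤ ↔ ⊤ = ⊤
(p ∨ q) → (q ↔ (q → q)) = ⊤ → ⊤ = ⊤
¬((p ∨ q) → (q ↔ (q → q))) = ¬⊤ = ⊥
⊥ ∉ {⊤}.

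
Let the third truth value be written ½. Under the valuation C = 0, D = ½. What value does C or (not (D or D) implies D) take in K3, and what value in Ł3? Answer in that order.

In K3: D or D = ½ or ½ = ½
not (D or D) = not ½ = ½
not (D or D) implies D = ½ implies ½ = ½  [not ½ or ½]
C or (not (D or D) implies D) = 0 or ½ = ½
In Ł3: D or D = ½ or ½ = ½
not (D or D) = not ½ = ½
not (D or D) implies D = ½ implies ½ = 1
C or (not (D or D) implies D) = 0 or 1 = 1
They differ because K3 and Ł3 treat ½ differently under implication.

½; 1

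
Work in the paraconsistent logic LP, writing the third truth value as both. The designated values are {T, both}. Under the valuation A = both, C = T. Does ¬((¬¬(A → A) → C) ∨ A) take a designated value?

No

A → A = both → both = both  [¬both ∨ both]
¬(A → A) = ¬both = both
¬¬(A → A) = ¬both = both
¬¬(A → A) → C = both → T = T
(¬¬(A → A) → C) ∨ A = T ∨ both = T
¬((¬¬(A → A) → C) ∨ A) = ¬T = F
F ∉ {T, both}.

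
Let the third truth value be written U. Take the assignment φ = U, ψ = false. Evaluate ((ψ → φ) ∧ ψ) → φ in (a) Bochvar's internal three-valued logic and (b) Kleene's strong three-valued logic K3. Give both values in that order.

U; true

In Bochvar's internal three-valued logic: ψ → φ = false → U = U
(ψ → φ) ∧ ψ = U ∧ false = U
((ψ → φ) ∧ ψ) → φ = U → U = U
In Kleene's strong three-valued logic K3: ψ → φ = false → U = true  [¬false ∨ U]
(ψ → φ) ∧ ψ = true ∧ false = false
((ψ → φ) ∧ ψ) → φ = false → U = true
They differ because Bochvar's internal three-valued logic and Kleene's strong three-valued logic K3 treat U differently under the binary connectives.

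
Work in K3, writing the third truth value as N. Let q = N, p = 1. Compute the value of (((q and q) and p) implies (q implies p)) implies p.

1

q and q = N and N = N
(q and q) and p = N and 1 = N
q implies p = N implies 1 = 1
((q and q) and p) implies (q implies p) = N implies 1 = 1
(((q and q) and p) implies (q implies p)) implies p = 1 implies 1 = 1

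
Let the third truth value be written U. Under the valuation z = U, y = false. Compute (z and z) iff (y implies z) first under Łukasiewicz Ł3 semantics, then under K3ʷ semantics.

In Łukasiewicz Ł3: z and z = U and U = U
y implies z = false implies U = true  [min(1, 1−0+½)]
(z and z) iff (y implies z) = U iff true = U
In K3ʷ: z and z = U and U = U
y implies z = false implies U = U
(z and z) iff (y implies z) = U iff U = U

U; U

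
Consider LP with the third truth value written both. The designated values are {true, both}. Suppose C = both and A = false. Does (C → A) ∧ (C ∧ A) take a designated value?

No

C → A = both → false = both
C ∧ A = both ∧ false = false
(C → A) ∧ (C ∧ A) = both ∧ false = false
false ∉ {true, both}.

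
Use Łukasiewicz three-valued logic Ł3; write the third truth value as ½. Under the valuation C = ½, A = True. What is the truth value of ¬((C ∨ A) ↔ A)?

C ∨ A = ½ ∨ True = True
(C ∨ A) ↔ A = True ↔ True = True
¬((C ∨ A) ↔ A) = ¬True = False

False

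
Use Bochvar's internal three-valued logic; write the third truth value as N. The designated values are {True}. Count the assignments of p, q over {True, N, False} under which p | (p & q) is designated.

Designated under: (p=True, q=True); (p=True, q=False).

2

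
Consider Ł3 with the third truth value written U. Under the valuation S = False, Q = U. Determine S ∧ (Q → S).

False

Q → S = U → False = U
S ∧ (Q → S) = False ∧ U = False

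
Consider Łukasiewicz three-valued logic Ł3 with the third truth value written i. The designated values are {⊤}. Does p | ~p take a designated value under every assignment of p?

No

Countermodel: p=i gives i, which is not designated.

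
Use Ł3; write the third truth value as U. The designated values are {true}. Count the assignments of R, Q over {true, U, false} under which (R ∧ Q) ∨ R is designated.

Designated under: (R=true, Q=true); (R=true, Q=U); (R=true, Q=false).

3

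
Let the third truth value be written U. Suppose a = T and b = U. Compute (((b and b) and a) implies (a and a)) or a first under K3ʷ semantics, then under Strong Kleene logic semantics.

In K3ʷ: b and b = U and U = U
(b and b) and a = U and T = U
a and a = T and T = T
((b and b) and a) implies (a and a) = U implies T = U
(((b and b) and a) implies (a and a)) or a = U or T = U
In Strong Kleene logic: b and b = U and U = U
(b and b) and a = U and T = U
a and a = T and T = T
((b and b) and a) implies (a and a) = U implies T = T
(((b and b) and a) implies (a and a)) or a = T or T = T
They differ because K3ʷ and Strong Kleene logic treat U differently under the binary connectives.

U; T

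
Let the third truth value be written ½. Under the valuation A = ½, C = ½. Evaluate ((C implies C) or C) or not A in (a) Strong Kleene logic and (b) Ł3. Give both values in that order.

½; true

In Strong Kleene logic: C implies C = ½ implies ½ = ½  [not ½ or ½]
(C implies C) or C = ½ or ½ = ½
not A = not ½ = ½
((C implies C) or C) or not A = ½ or ½ = ½
In Ł3: C implies C = ½ implies ½ = true  [min(1, 1−½+½)]
(C implies C) or C = true or ½ = true
not A = not ½ = ½
((C implies C) or C) or not A = true or ½ = true
They differ because Strong Kleene logic and Ł3 treat ½ differently under implication.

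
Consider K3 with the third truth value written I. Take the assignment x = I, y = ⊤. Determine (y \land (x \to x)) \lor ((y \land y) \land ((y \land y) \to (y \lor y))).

x \to x = I \to I = I  [\lnot I \lor I]
y \land (x \to x) = ⊤ \land I = I
y \land y = ⊤ \land ⊤ = ⊤
y \land y = ⊤ \land ⊤ = ⊤
y \lor y = ⊤ \lor ⊤ = ⊤
(y \land y) \to (y \lor y) = ⊤ \to ⊤ = ⊤
(y \land y) \land ((y \land y) \to (y \lor y)) = ⊤ \land ⊤ = ⊤
(y \land (x \to x)) \lor ((y \land y) \land ((y \land y) \to (y \lor y))) = I \lor ⊤ = ⊤

⊤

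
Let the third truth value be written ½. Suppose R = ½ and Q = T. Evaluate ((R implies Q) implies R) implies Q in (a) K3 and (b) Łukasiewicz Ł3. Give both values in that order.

In K3: R implies Q = ½ implies T = T  [not ½ or T]
(R implies Q) implies R = T implies ½ = ½
((R implies Q) implies R) implies Q = ½ implies T = T
In Łukasiewicz Ł3: R implies Q = ½ implies T = T
(R implies Q) implies R = T implies ½ = ½
((R implies Q) implies R) implies Q = ½ implies T = T

T; T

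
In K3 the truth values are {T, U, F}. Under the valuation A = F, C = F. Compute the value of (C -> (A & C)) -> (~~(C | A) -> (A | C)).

T

A & C = F & F = F
C -> (A & C) = F -> F = T
C | A = F | F = F
~(C | A) = ~F = T
~~(C | A) = ~T = F
A | C = F | F = F
~~(C | A) -> (A | C) = F -> F = T
(C -> (A & C)) -> (~~(C | A) -> (A | C)) = T -> T = T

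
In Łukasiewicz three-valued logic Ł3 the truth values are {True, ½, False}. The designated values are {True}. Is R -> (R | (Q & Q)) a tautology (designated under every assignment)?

Every assignment of R, Q over {True, ½, False} gives a value in {True}.
In particular, with R=½, Q=½: R -> (R | (Q & Q)) = True.

Yes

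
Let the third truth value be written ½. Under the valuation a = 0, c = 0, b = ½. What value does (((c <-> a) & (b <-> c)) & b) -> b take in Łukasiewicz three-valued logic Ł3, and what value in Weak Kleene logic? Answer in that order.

In Łukasiewicz three-valued logic Ł3: c <-> a = 0 <-> 0 = 1
b <-> c = ½ <-> 0 = ½
(c <-> a) & (b <-> c) = 1 & ½ = ½
((c <-> a) & (b <-> c)) & b = ½ & ½ = ½
(((c <-> a) & (b <-> c)) & b) -> b = ½ -> ½ = 1
In Weak Kleene logic: c <-> a = 0 <-> 0 = 1
b <-> c = ½ <-> 0 = ½
(c <-> a) & (b <-> c) = 1 & ½ = ½
((c <-> a) & (b <-> c)) & b = ½ & ½ = ½
(((c <-> a) & (b <-> c)) & b) -> b = ½ -> ½ = ½  [any arg is the third value ⇒ result is the third value]
They differ because Łukasiewicz three-valued logic Ł3 and Weak Kleene logic treat ½ differently under the binary connectives.

1; ½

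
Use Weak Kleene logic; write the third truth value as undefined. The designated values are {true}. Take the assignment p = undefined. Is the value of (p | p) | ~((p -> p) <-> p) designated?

p | p = undefined | undefined = undefined
p -> p = undefined -> undefined = undefined
(p -> p) <-> p = undefined <-> undefined = undefined
~((p -> p) <-> p) = ~undefined = undefined
(p | p) | ~((p -> p) <-> p) = undefined | undefined = undefined
undefined ∉ {true}.

No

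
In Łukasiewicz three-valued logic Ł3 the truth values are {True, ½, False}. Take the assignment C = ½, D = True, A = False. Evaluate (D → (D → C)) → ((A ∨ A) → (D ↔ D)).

D → C = True → ½ = ½
D → (D → C) = True → ½ = ½
A ∨ A = False ∨ False = False
D ↔ D = True ↔ True = True
(A ∨ A) → (D ↔ D) = False → True = True
(D → (D → C)) → ((A ∨ A) → (D ↔ D)) = ½ → True = True

True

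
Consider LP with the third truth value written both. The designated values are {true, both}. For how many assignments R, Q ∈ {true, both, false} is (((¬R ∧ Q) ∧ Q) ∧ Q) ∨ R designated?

8

Of the 9 assignments, 8 give a value in {true, both}.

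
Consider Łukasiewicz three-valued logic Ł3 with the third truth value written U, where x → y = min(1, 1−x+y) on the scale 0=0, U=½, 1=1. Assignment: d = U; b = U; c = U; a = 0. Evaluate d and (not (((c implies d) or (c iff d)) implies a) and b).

c implies d = U implies U = 1  [min(1, 1−½+½)]
c iff d = U iff U = 1
(c implies d) or (c iff d) = 1 or 1 = 1
((c implies d) or (c iff d)) implies a = 1 implies 0 = 0
not (((c implies d) or (c iff d)) implies a) = not 0 = 1
not (((c implies d) or (c iff d)) implies a) and b = 1 and U = U
d and (not (((c implies d) or (c iff d)) implies a) and b) = U and U = U

U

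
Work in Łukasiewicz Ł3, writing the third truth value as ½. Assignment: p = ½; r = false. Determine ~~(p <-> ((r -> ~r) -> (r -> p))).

½

~r = ~false = true
r -> ~r = false -> true = true
r -> p = false -> ½ = true  [min(1, 1−0+½)]
(r -> ~r) -> (r -> p) = true -> true = true
p <-> ((r -> ~r) -> (r -> p)) = ½ <-> true = ½
~(p <-> ((r -> ~r) -> (r -> p))) = ~½ = ½
~~(p <-> ((r -> ~r) -> (r -> p))) = ~½ = ½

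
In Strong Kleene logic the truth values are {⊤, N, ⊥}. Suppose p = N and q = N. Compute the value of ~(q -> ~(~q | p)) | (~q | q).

~q = ~N = N
~q | p = N | N = N
~(~q | p) = ~N = N
q -> ~(~q | p) = N -> N = N  [~N | N]
~(q -> ~(~q | p)) = ~N = N
~q = ~N = N
~q | q = N | N = N
~(q -> ~(~q | p)) | (~q | q) = N | N = N

N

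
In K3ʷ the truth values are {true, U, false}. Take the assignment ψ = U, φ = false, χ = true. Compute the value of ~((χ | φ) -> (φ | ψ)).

χ | φ = true | false = true
φ | ψ = false | U = U
(χ | φ) -> (φ | ψ) = true -> U = U
~((χ | φ) -> (φ | ψ)) = ~U = U

U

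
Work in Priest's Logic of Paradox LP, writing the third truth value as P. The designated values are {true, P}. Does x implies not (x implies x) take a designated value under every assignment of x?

Countermodel: x=true gives false, which is not designated.

No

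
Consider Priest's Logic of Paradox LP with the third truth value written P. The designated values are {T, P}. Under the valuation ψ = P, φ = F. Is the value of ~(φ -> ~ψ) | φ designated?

No

~ψ = ~P = P
φ -> ~ψ = F -> P = T  [~F | P]
~(φ -> ~ψ) = ~T = F
~(φ -> ~ψ) | φ = F | F = F
F ∉ {T, P}.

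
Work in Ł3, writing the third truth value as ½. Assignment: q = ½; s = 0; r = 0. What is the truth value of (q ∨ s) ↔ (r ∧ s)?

q ∨ s = ½ ∨ 0 = ½
r ∧ s = 0 ∧ 0 = 0
(q ∨ s) ↔ (r ∧ s) = ½ ↔ 0 = ½  [1 − |½−0|]

½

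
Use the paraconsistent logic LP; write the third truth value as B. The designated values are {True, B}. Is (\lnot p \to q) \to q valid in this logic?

No

Countermodel: p=True, q=False gives False, which is not designated.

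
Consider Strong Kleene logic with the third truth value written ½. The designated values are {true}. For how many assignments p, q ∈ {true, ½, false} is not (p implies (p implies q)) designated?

1

Designated under: (p=true, q=false).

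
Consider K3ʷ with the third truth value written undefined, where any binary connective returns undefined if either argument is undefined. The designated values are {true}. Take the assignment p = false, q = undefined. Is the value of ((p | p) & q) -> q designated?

p | p = false | false = false
(p | p) & q = false & undefined = undefined
((p | p) & q) -> q = undefined -> undefined = undefined  [any arg is the third value ⇒ result is the third value]
undefined ∉ {true}.

No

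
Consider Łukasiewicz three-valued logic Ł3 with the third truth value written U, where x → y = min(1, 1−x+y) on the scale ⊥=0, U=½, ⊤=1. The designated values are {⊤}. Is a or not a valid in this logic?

No

Countermodel: a=U gives U, which is not designated.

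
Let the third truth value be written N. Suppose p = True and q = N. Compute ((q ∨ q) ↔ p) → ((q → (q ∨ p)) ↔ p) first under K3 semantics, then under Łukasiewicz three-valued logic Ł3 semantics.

In K3: q ∨ q = N ∨ N = N
(q ∨ q) ↔ p = N ↔ True = N
q ∨ p = N ∨ True = True
q → (q ∨ p) = N → True = True
(q → (q ∨ p)) ↔ p = True ↔ True = True
((q ∨ q) ↔ p) → ((q → (q ∨ p)) ↔ p) = N → True = True
In Łukasiewicz three-valued logic Ł3: q ∨ q = N ∨ N = N
(q ∨ q) ↔ p = N ↔ True = N
q ∨ p = N ∨ True = True
q → (q ∨ p) = N → True = True
(q → (q ∨ p)) ↔ p = True ↔ True = True
((q ∨ q) ↔ p) → ((q → (q ∨ p)) ↔ p) = N → True = True

True; True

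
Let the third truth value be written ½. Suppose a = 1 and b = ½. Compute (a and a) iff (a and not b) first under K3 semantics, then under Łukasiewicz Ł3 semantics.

½; ½

In K3: a and a = 1 and 1 = 1
not b = not ½ = ½
a and not b = 1 and ½ = ½
(a and a) iff (a and not b) = 1 iff ½ = ½
In Łukasiewicz Ł3: a and a = 1 and 1 = 1
not b = not ½ = ½
a and not b = 1 and ½ = ½
(a and a) iff (a and not b) = 1 iff ½ = ½  [1 − |1−½|]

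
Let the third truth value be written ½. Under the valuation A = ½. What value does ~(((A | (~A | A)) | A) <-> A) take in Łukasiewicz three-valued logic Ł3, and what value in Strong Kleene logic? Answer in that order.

In Łukasiewicz three-valued logic Ł3: ~A = ~½ = ½
~A | A = ½ | ½ = ½
A | (~A | A) = ½ | ½ = ½
(A | (~A | A)) | A = ½ | ½ = ½
((A | (~A | A)) | A) <-> A = ½ <-> ½ = True
~(((A | (~A | A)) | A) <-> A) = ~True = False
In Strong Kleene logic: ~A = ~½ = ½
~A | A = ½ | ½ = ½
A | (~A | A) = ½ | ½ = ½
(A | (~A | A)) | A = ½ | ½ = ½
((A | (~A | A)) | A) <-> A = ½ <-> ½ = ½
~(((A | (~A | A)) | A) <-> A) = ~½ = ½
They differ because Łukasiewicz three-valued logic Ł3 and Strong Kleene logic treat ½ differently under implication.

False; ½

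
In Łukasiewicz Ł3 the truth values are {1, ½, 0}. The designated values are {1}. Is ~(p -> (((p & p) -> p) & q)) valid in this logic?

Countermodel: p=1, q=1 gives 0, which is not designated.

No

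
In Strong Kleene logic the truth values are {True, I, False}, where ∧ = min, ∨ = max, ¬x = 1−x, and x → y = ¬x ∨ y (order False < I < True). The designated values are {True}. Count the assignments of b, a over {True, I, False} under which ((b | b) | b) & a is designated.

Designated under: (b=True, a=True).

1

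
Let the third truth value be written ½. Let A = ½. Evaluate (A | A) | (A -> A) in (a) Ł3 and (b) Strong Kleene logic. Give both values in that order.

In Ł3: A | A = ½ | ½ = ½
A -> A = ½ -> ½ = T  [min(1, 1−½+½)]
(A | A) | (A -> A) = ½ | T = T
In Strong Kleene logic: A | A = ½ | ½ = ½
A -> A = ½ -> ½ = ½  [~½ | ½]
(A | A) | (A -> A) = ½ | ½ = ½
They differ because Ł3 and Strong Kleene logic treat ½ differently under implication.

T; ½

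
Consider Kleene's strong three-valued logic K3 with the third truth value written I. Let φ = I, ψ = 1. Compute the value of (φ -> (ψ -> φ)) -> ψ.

ψ -> φ = 1 -> I = I
φ -> (ψ -> φ) = I -> I = I
(φ -> (ψ -> φ)) -> ψ = I -> 1 = 1

1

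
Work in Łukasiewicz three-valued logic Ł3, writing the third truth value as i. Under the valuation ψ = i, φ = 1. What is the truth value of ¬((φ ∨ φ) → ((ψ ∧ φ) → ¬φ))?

i

φ ∨ φ = 1 ∨ 1 = 1
ψ ∧ φ = i ∧ 1 = i
¬φ = ¬1 = 0
(ψ ∧ φ) → ¬φ = i → 0 = i  [min(1, 1−½+0)]
(φ ∨ φ) → ((ψ ∧ φ) → ¬φ) = 1 → i = i
¬((φ ∨ φ) → ((ψ ∧ φ) → ¬φ)) = ¬i = i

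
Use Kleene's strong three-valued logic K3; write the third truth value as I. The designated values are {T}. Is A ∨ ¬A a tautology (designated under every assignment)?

Countermodel: A=I gives I, which is not designated.

No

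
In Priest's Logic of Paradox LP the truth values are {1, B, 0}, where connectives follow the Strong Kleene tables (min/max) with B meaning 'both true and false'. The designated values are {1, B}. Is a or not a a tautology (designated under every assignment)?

Yes

Every assignment of a over {1, B, 0} gives a value in {1, B}.
In particular, with a=B: a or not a = B.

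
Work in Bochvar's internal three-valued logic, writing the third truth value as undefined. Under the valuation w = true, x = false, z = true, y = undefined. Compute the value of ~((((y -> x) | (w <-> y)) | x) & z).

y -> x = undefined -> false = undefined  [any arg is the third value ⇒ result is the third value]
w <-> y = true <-> undefined = undefined
(y -> x) | (w <-> y) = undefined | undefined = undefined
((y -> x) | (w <-> y)) | x = undefined | false = undefined
(((y -> x) | (w <-> y)) | x) & z = undefined & true = undefined
~((((y -> x) | (w <-> y)) | x) & z) = ~undefined = undefined

undefined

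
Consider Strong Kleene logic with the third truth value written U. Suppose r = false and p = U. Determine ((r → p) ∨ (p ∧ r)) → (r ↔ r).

true

r → p = false → U = true  [¬false ∨ U]
p ∧ r = U ∧ false = false
(r → p) ∨ (p ∧ r) = true ∨ false = true
r ↔ r = false ↔ false = true
((r → p) ∨ (p ∧ r)) → (r ↔ r) = true → true = true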